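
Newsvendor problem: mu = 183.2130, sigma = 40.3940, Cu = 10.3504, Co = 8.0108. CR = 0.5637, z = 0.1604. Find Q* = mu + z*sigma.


CR = Cu/(Cu+Co) = 10.3504/(10.3504+8.0108) = 0.5637
z = 0.1604
Q* = 183.2130 + 0.1604 * 40.3940 = 189.6922

189.6922 units


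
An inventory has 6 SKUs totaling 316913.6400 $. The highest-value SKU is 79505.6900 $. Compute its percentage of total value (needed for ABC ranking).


Top item = 79505.6900
Total = 316913.6400
Percentage = 79505.6900 / 316913.6400 * 100 = 25.0875

25.0875%


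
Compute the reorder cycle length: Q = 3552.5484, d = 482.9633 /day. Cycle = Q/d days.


Cycle = 3552.5484 / 482.9633 = 7.3557

7.3557 days


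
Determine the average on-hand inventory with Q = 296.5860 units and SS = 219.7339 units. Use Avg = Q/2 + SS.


Q/2 = 148.2930
Avg = 148.2930 + 219.7339 = 368.0269

368.0269 units


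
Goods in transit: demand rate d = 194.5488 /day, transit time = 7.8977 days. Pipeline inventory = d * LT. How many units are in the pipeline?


Pipeline = 194.5488 * 7.8977 = 1536.4881

1536.4881 units


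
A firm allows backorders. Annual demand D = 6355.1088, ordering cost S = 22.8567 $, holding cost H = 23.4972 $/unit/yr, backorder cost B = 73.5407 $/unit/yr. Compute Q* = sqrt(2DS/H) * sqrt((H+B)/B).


sqrt(2DS/H) = 111.1924
sqrt((H+B)/B) = 1.1487
Q* = 111.1924 * 1.1487 = 127.7268

127.7268 units


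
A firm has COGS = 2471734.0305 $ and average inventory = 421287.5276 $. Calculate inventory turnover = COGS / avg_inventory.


Turnover = 2471734.0305 / 421287.5276 = 5.8671

5.8671


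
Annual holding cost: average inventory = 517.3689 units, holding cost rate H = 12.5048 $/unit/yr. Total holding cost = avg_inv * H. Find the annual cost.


Cost = 517.3689 * 12.5048 = 6469.5946

6469.5946 $/yr


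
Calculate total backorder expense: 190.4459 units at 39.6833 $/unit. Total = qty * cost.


Total = 190.4459 * 39.6833 = 7557.5218

7557.5218 $


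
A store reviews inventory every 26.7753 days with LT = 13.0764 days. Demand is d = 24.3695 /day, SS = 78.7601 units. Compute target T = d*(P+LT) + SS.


P + LT = 39.8517
d*(P+LT) = 24.3695 * 39.8517 = 971.1660
T = 971.1660 + 78.7601 = 1049.9261

1049.9261 units


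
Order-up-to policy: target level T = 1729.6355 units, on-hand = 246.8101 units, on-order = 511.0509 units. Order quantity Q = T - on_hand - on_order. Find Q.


Inventory position = OH + OO = 246.8101 + 511.0509 = 757.8610
Q = 1729.6355 - 757.8610 = 971.7745

971.7745 units


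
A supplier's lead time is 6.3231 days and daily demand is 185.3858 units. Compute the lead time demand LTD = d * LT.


LTD = 185.3858 * 6.3231 = 1172.2130

1172.2130 units


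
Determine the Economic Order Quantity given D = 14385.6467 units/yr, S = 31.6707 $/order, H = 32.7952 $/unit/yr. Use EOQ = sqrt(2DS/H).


2*D*S = 2 * 14385.6467 * 31.6707 = 911207.0019
2*D*S/H = 27784.7673
EOQ = sqrt(27784.7673) = 166.6876

166.6876 units


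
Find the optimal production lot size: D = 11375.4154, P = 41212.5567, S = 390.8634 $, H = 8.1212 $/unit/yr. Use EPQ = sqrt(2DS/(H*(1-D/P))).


1 - D/P = 1 - 0.2760 = 0.7240
H*(1-D/P) = 5.8796
2DS = 8892467.0793
EPQ = sqrt(1512426.9476) = 1229.8077

1229.8077 units


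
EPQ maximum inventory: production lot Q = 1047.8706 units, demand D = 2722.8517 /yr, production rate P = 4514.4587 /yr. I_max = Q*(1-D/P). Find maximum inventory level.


D/P = 0.6031
1 - D/P = 0.3969
I_max = 1047.8706 * 0.3969 = 415.8577

415.8577 units


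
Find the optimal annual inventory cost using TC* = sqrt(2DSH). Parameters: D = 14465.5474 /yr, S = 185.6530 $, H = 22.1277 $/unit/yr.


2*D*S*H = 118851075.1020
TC* = sqrt(118851075.1020) = 10901.8840

10901.8840 $/yr


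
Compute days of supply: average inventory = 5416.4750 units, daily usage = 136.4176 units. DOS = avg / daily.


DOS = 5416.4750 / 136.4176 = 39.7051

39.7051 days


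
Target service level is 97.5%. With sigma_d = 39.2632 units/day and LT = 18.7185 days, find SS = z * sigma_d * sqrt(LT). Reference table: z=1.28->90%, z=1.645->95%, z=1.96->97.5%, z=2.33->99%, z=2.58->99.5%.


From the table, SL = 97.5% corresponds to z = 1.96
sqrt(LT) = sqrt(18.7185) = 4.3265
SS = 1.96 * 39.2632 * 4.3265 = 332.9487

332.9487 units


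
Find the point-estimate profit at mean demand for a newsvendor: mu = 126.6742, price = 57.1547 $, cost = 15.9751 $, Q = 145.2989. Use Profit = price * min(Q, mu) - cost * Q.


Sales at mu = min(145.2989, 126.6742) = 126.6742
Revenue = 57.1547 * 126.6742 = 7240.0259
Total cost = 15.9751 * 145.2989 = 2321.1645
Profit = 7240.0259 - 2321.1645 = 4918.8614

4918.8614 $


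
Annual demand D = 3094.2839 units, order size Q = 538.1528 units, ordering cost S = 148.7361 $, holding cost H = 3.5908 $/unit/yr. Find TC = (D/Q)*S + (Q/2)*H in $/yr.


Ordering cost = D*S/Q = 855.2064
Holding cost = Q*H/2 = 966.1995
TC = 855.2064 + 966.1995 = 1821.4059

1821.4059 $/yr


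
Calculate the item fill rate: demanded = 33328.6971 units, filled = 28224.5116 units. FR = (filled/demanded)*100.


FR = 28224.5116 / 33328.6971 * 100 = 84.6853

84.6853%


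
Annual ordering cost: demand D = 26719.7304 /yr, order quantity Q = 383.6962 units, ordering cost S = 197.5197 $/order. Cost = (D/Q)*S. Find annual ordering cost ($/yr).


Number of orders = D/Q = 69.6377
Cost = 69.6377 * 197.5197 = 13754.8225

13754.8225 $/yr


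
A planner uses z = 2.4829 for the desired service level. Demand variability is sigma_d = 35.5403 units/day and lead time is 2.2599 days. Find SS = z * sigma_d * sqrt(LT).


sqrt(LT) = sqrt(2.2599) = 1.5033
SS = 2.4829 * 35.5403 * 1.5033 = 132.6554

132.6554 units


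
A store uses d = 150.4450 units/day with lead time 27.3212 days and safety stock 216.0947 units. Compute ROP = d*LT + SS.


d*LT = 150.4450 * 27.3212 = 4110.3379
ROP = 4110.3379 + 216.0947 = 4326.4326

4326.4326 units


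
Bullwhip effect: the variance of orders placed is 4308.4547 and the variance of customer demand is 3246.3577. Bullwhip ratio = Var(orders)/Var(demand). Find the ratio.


BW = 4308.4547 / 3246.3577 = 1.3272

1.3272


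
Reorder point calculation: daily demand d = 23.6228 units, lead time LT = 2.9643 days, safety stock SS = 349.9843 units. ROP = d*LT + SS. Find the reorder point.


d*LT = 23.6228 * 2.9643 = 70.0251
ROP = 70.0251 + 349.9843 = 420.0094

420.0094 units


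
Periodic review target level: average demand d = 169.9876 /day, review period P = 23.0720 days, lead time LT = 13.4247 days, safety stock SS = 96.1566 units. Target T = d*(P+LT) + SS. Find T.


P + LT = 36.4967
d*(P+LT) = 169.9876 * 36.4967 = 6203.9864
T = 6203.9864 + 96.1566 = 6300.1430

6300.1430 units


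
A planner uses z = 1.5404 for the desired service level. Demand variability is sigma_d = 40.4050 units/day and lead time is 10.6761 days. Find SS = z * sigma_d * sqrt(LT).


sqrt(LT) = sqrt(10.6761) = 3.2674
SS = 1.5404 * 40.4050 * 3.2674 = 203.3644

203.3644 units


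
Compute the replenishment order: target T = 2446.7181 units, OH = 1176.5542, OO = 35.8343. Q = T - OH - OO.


Inventory position = OH + OO = 1176.5542 + 35.8343 = 1212.3885
Q = 2446.7181 - 1212.3885 = 1234.3296

1234.3296 units


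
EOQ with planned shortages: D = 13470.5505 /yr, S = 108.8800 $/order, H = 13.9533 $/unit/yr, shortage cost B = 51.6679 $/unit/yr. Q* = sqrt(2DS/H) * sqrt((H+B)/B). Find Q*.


sqrt(2DS/H) = 458.5041
sqrt((H+B)/B) = 1.1270
Q* = 458.5041 * 1.1270 = 516.7196

516.7196 units


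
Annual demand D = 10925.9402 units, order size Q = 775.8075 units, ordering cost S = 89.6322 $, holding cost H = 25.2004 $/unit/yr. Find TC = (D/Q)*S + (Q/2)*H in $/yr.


Ordering cost = D*S/Q = 1262.3184
Holding cost = Q*H/2 = 9775.3297
TC = 1262.3184 + 9775.3297 = 11037.6480

11037.6480 $/yr


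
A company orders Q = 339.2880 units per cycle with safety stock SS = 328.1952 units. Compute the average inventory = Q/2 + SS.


Q/2 = 169.6440
Avg = 169.6440 + 328.1952 = 497.8392

497.8392 units


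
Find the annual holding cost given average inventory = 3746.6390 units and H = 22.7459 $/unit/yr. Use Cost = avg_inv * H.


Cost = 3746.6390 * 22.7459 = 85220.6760

85220.6760 $/yr


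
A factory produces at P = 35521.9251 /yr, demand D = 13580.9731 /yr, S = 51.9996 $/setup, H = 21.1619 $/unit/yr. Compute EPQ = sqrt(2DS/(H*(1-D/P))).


1 - D/P = 1 - 0.3823 = 0.6177
H*(1-D/P) = 13.0711
2DS = 1412410.3376
EPQ = sqrt(108055.5944) = 328.7181

328.7181 units


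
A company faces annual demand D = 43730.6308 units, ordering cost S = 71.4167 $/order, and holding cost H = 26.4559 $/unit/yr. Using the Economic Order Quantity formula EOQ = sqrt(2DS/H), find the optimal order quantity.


2*D*S = 2 * 43730.6308 * 71.4167 = 6246194.6813
2*D*S/H = 236098.3630
EOQ = sqrt(236098.3630) = 485.8995

485.8995 units


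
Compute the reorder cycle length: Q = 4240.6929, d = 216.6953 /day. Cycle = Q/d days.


Cycle = 4240.6929 / 216.6953 = 19.5698

19.5698 days


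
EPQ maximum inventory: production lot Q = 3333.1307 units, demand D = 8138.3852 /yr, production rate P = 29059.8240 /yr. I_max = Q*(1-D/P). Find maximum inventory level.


D/P = 0.2801
1 - D/P = 0.7199
I_max = 3333.1307 * 0.7199 = 2399.6666

2399.6666 units


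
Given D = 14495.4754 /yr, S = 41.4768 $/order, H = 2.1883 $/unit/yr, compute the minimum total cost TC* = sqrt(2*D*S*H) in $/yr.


2*D*S*H = 2631325.4231
TC* = sqrt(2631325.4231) = 1622.1361

1622.1361 $/yr


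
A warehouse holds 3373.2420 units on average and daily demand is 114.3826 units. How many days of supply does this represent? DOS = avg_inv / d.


DOS = 3373.2420 / 114.3826 = 29.4909

29.4909 days


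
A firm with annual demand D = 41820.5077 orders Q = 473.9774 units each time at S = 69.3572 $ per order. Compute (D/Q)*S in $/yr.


Number of orders = D/Q = 88.2331
Cost = 88.2331 * 69.3572 = 6119.6026

6119.6026 $/yr


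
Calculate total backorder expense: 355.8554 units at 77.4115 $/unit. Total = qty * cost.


Total = 355.8554 * 77.4115 = 27547.3003

27547.3003 $


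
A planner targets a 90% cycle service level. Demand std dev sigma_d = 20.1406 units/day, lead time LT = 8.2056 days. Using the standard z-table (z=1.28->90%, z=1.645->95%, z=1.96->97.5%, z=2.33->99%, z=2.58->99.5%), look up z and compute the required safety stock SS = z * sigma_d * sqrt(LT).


From the table, SL = 90% corresponds to z = 1.28
sqrt(LT) = sqrt(8.2056) = 2.8645
SS = 1.28 * 20.1406 * 2.8645 = 73.8478

73.8478 units


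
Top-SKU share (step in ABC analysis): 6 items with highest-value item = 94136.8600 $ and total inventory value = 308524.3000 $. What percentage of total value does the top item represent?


Top item = 94136.8600
Total = 308524.3000
Percentage = 94136.8600 / 308524.3000 * 100 = 30.5120

30.5120%


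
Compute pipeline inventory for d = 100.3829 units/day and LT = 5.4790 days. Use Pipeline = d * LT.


Pipeline = 100.3829 * 5.4790 = 549.9979

549.9979 units


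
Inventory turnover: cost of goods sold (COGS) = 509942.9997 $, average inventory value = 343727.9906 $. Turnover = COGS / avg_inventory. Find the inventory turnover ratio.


Turnover = 509942.9997 / 343727.9906 = 1.4836

1.4836


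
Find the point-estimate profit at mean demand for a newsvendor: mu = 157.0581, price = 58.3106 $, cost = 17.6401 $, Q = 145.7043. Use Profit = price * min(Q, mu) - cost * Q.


Sales at mu = min(145.7043, 157.0581) = 145.7043
Revenue = 58.3106 * 145.7043 = 8496.1052
Total cost = 17.6401 * 145.7043 = 2570.2384
Profit = 8496.1052 - 2570.2384 = 5925.8667

5925.8667 $


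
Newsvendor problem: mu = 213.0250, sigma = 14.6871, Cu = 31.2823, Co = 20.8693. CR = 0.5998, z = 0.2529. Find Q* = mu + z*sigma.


CR = Cu/(Cu+Co) = 31.2823/(31.2823+20.8693) = 0.5998
z = 0.2529
Q* = 213.0250 + 0.2529 * 14.6871 = 216.7394

216.7394 units


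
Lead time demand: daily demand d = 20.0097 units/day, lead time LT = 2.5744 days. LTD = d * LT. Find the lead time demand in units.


LTD = 20.0097 * 2.5744 = 51.5130

51.5130 units


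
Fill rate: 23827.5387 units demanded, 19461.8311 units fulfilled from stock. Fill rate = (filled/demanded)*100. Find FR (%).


FR = 19461.8311 / 23827.5387 * 100 = 81.6779

81.6779%


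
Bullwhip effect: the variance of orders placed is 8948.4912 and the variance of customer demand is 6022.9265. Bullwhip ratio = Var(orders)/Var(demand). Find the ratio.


BW = 8948.4912 / 6022.9265 = 1.4857

1.4857


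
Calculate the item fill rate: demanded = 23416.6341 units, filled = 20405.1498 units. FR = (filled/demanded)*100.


FR = 20405.1498 / 23416.6341 * 100 = 87.1396

87.1396%


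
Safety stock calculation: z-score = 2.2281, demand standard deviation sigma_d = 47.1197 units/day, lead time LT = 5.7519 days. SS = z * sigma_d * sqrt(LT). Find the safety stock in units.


sqrt(LT) = sqrt(5.7519) = 2.3983
SS = 2.2281 * 47.1197 * 2.3983 = 251.7925

251.7925 units


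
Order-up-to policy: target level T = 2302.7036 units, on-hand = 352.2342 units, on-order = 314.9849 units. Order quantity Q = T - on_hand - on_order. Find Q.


Inventory position = OH + OO = 352.2342 + 314.9849 = 667.2191
Q = 2302.7036 - 667.2191 = 1635.4845

1635.4845 units


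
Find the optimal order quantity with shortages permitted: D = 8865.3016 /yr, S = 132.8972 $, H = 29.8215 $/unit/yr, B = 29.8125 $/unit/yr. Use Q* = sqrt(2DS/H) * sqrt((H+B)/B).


sqrt(2DS/H) = 281.0962
sqrt((H+B)/B) = 1.4143
Q* = 281.0962 * 1.4143 = 397.5600

397.5600 units


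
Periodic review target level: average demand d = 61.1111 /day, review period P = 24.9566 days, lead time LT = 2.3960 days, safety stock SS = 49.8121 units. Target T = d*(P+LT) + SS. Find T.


P + LT = 27.3526
d*(P+LT) = 61.1111 * 27.3526 = 1671.5475
T = 1671.5475 + 49.8121 = 1721.3596

1721.3596 units


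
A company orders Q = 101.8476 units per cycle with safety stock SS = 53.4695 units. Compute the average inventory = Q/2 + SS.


Q/2 = 50.9238
Avg = 50.9238 + 53.4695 = 104.3933

104.3933 units


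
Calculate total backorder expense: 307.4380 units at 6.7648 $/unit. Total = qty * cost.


Total = 307.4380 * 6.7648 = 2079.7566

2079.7566 $


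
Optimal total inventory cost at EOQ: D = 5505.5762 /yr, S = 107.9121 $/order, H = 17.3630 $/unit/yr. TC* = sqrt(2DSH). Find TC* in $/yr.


2*D*S*H = 20631351.7195
TC* = sqrt(20631351.7195) = 4542.1748

4542.1748 $/yr


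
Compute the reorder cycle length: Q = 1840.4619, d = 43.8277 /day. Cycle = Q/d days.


Cycle = 1840.4619 / 43.8277 = 41.9931

41.9931 days


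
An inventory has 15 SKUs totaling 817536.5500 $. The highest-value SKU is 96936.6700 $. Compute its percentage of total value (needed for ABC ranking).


Top item = 96936.6700
Total = 817536.5500
Percentage = 96936.6700 / 817536.5500 * 100 = 11.8572

11.8572%


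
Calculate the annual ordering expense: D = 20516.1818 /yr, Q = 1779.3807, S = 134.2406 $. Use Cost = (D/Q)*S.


Number of orders = D/Q = 11.5300
Cost = 11.5300 * 134.2406 = 1547.7883

1547.7883 $/yr


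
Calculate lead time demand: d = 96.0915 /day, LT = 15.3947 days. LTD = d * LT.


LTD = 96.0915 * 15.3947 = 1479.2998

1479.2998 units


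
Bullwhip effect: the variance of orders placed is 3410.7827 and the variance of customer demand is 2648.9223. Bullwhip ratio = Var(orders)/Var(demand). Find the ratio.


BW = 3410.7827 / 2648.9223 = 1.2876

1.2876


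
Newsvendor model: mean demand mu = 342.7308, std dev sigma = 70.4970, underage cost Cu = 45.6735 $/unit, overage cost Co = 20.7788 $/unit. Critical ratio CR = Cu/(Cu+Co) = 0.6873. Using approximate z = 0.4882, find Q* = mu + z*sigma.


CR = Cu/(Cu+Co) = 45.6735/(45.6735+20.7788) = 0.6873
z = 0.4882
Q* = 342.7308 + 0.4882 * 70.4970 = 377.1474

377.1474 units


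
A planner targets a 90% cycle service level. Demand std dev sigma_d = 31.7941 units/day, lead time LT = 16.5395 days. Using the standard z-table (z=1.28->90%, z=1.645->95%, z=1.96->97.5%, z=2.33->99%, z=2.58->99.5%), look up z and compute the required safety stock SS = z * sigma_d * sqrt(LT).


From the table, SL = 90% corresponds to z = 1.28
sqrt(LT) = sqrt(16.5395) = 4.0669
SS = 1.28 * 31.7941 * 4.0669 = 165.5075

165.5075 units


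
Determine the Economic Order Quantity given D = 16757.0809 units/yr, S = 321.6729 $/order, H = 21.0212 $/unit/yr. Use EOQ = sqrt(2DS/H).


2*D*S = 2 * 16757.0809 * 321.6729 = 10780597.6173
2*D*S/H = 512844.0630
EOQ = sqrt(512844.0630) = 716.1313

716.1313 units


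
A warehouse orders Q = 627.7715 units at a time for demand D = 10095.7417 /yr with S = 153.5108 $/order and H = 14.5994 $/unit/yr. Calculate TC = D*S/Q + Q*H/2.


Ordering cost = D*S/Q = 2468.7412
Holding cost = Q*H/2 = 4582.5436
TC = 2468.7412 + 4582.5436 = 7051.2848

7051.2848 $/yr


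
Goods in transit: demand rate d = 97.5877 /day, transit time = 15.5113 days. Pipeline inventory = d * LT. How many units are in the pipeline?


Pipeline = 97.5877 * 15.5113 = 1513.7121

1513.7121 units


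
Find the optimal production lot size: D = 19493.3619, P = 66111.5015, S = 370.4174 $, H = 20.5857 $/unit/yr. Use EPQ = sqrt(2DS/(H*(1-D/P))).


1 - D/P = 1 - 0.2949 = 0.7051
H*(1-D/P) = 14.5159
2DS = 14441360.8645
EPQ = sqrt(994865.9423) = 997.4297

997.4297 units


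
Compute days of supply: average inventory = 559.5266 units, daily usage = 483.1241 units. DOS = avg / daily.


DOS = 559.5266 / 483.1241 = 1.1581

1.1581 days


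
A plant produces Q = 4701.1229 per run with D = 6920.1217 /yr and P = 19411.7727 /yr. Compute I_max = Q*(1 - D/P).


D/P = 0.3565
1 - D/P = 0.6435
I_max = 4701.1229 * 0.6435 = 3025.2150

3025.2150 units


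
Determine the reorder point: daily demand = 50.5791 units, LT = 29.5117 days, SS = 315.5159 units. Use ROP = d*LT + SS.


d*LT = 50.5791 * 29.5117 = 1492.6752
ROP = 1492.6752 + 315.5159 = 1808.1911

1808.1911 units


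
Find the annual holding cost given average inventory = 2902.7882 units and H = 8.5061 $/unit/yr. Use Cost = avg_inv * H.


Cost = 2902.7882 * 8.5061 = 24691.4067

24691.4067 $/yr


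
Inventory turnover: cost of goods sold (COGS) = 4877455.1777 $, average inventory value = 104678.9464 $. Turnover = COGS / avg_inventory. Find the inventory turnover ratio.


Turnover = 4877455.1777 / 104678.9464 = 46.5944

46.5944


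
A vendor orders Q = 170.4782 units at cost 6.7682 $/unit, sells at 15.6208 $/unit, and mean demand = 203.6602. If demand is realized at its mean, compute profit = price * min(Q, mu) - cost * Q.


Sales at mu = min(170.4782, 203.6602) = 170.4782
Revenue = 15.6208 * 170.4782 = 2663.0059
Total cost = 6.7682 * 170.4782 = 1153.8306
Profit = 2663.0059 - 1153.8306 = 1509.1753

1509.1753 $


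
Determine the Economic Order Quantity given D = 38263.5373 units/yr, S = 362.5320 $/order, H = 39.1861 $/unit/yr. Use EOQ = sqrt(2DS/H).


2*D*S = 2 * 38263.5373 * 362.5320 = 27743513.4089
2*D*S/H = 707993.7378
EOQ = sqrt(707993.7378) = 841.4236

841.4236 units


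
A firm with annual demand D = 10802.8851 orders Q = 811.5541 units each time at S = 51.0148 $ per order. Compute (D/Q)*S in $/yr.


Number of orders = D/Q = 13.3114
Cost = 13.3114 * 51.0148 = 679.0761

679.0761 $/yr


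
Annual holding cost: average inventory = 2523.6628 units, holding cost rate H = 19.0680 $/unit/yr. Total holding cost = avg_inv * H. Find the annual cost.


Cost = 2523.6628 * 19.0680 = 48121.2023

48121.2023 $/yr


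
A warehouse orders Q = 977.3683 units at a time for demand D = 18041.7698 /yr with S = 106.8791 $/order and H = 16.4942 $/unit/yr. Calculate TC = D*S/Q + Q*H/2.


Ordering cost = D*S/Q = 1972.9391
Holding cost = Q*H/2 = 8060.4541
TC = 1972.9391 + 8060.4541 = 10033.3932

10033.3932 $/yr


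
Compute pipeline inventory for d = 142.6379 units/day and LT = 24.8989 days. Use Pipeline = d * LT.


Pipeline = 142.6379 * 24.8989 = 3551.5268

3551.5268 units


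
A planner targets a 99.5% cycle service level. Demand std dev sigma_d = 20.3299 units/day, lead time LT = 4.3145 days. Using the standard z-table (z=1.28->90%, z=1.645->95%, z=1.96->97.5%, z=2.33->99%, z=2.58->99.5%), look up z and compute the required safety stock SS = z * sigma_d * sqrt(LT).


From the table, SL = 99.5% corresponds to z = 2.58
sqrt(LT) = sqrt(4.3145) = 2.0771
SS = 2.58 * 20.3299 * 2.0771 = 108.9482

108.9482 units


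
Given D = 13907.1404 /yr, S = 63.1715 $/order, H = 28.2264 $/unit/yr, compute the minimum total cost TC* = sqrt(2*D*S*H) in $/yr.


2*D*S*H = 49595756.1193
TC* = sqrt(49595756.1193) = 7042.4254

7042.4254 $/yr


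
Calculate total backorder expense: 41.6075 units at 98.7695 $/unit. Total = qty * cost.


Total = 41.6075 * 98.7695 = 4109.5520

4109.5520 $


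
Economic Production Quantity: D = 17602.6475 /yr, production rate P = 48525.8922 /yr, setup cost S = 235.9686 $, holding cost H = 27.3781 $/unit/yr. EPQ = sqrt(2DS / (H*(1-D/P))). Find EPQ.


1 - D/P = 1 - 0.3627 = 0.6373
H*(1-D/P) = 17.4468
2DS = 8307344.1737
EPQ = sqrt(476153.9268) = 690.0391

690.0391 units


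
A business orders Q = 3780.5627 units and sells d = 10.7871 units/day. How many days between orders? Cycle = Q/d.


Cycle = 3780.5627 / 10.7871 = 350.4707

350.4707 days


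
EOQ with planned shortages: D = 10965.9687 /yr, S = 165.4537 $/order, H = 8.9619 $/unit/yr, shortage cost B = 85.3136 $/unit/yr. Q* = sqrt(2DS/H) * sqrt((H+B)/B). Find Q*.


sqrt(2DS/H) = 636.3216
sqrt((H+B)/B) = 1.0512
Q* = 636.3216 * 1.0512 = 668.9089

668.9089 units


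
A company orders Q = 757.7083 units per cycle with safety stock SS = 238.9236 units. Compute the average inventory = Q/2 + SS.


Q/2 = 378.8542
Avg = 378.8542 + 238.9236 = 617.7777

617.7777 units


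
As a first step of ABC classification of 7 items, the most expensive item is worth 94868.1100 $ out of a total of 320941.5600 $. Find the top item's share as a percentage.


Top item = 94868.1100
Total = 320941.5600
Percentage = 94868.1100 / 320941.5600 * 100 = 29.5593

29.5593%


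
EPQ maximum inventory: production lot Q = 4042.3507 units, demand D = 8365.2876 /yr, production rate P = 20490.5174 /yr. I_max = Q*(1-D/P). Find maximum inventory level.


D/P = 0.4083
1 - D/P = 0.5917
I_max = 4042.3507 * 0.5917 = 2392.0543

2392.0543 units


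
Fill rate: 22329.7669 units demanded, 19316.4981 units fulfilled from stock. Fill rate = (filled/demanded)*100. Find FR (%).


FR = 19316.4981 / 22329.7669 * 100 = 86.5056

86.5056%


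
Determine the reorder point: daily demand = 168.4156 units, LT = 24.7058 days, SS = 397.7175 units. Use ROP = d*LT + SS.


d*LT = 168.4156 * 24.7058 = 4160.8421
ROP = 4160.8421 + 397.7175 = 4558.5596

4558.5596 units


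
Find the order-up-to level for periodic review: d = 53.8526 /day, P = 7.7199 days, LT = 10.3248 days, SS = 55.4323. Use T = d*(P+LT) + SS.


P + LT = 18.0447
d*(P+LT) = 53.8526 * 18.0447 = 971.7540
T = 971.7540 + 55.4323 = 1027.1863

1027.1863 units


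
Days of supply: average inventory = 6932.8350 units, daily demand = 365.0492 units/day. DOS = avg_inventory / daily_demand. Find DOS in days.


DOS = 6932.8350 / 365.0492 = 18.9915

18.9915 days


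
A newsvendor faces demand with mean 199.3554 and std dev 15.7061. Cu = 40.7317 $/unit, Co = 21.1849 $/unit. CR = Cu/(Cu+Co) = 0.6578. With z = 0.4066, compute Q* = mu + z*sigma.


CR = Cu/(Cu+Co) = 40.7317/(40.7317+21.1849) = 0.6578
z = 0.4066
Q* = 199.3554 + 0.4066 * 15.7061 = 205.7415

205.7415 units


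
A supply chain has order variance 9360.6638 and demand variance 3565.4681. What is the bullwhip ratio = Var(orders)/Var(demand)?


BW = 9360.6638 / 3565.4681 = 2.6254

2.6254


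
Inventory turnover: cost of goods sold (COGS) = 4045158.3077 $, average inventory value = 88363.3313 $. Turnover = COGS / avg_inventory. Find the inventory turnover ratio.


Turnover = 4045158.3077 / 88363.3313 = 45.7787

45.7787


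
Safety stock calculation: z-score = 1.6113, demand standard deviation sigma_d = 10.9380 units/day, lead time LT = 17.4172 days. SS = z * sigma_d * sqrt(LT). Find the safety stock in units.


sqrt(LT) = sqrt(17.4172) = 4.1734
SS = 1.6113 * 10.9380 * 4.1734 = 73.5535

73.5535 units


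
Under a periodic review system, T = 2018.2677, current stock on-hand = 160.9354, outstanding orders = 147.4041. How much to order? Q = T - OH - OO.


Inventory position = OH + OO = 160.9354 + 147.4041 = 308.3395
Q = 2018.2677 - 308.3395 = 1709.9282

1709.9282 units


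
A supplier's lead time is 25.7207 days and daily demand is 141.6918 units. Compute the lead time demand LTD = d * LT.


LTD = 141.6918 * 25.7207 = 3644.4123

3644.4123 units


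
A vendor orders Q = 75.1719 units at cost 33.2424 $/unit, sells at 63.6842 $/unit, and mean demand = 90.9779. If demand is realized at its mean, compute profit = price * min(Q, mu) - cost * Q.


Sales at mu = min(75.1719, 90.9779) = 75.1719
Revenue = 63.6842 * 75.1719 = 4787.2623
Total cost = 33.2424 * 75.1719 = 2498.8944
Profit = 4787.2623 - 2498.8944 = 2288.3679

2288.3679 $


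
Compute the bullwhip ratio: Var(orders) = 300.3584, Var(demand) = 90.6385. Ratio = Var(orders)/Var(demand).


BW = 300.3584 / 90.6385 = 3.3138

3.3138


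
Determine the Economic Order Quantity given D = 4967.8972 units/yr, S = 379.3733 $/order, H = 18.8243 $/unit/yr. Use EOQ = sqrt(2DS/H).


2*D*S = 2 * 4967.8972 * 379.3733 = 3769375.1096
2*D*S/H = 200239.8554
EOQ = sqrt(200239.8554) = 447.4817

447.4817 units


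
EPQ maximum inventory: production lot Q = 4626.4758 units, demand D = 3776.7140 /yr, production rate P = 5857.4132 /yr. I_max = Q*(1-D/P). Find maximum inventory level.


D/P = 0.6448
1 - D/P = 0.3552
I_max = 4626.4758 * 0.3552 = 1643.4395

1643.4395 units


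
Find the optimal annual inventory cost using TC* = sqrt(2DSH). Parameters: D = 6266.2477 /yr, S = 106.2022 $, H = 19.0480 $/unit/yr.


2*D*S*H = 25352480.0484
TC* = sqrt(25352480.0484) = 5035.1246

5035.1246 $/yr


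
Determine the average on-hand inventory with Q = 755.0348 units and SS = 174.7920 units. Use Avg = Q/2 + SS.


Q/2 = 377.5174
Avg = 377.5174 + 174.7920 = 552.3094

552.3094 units


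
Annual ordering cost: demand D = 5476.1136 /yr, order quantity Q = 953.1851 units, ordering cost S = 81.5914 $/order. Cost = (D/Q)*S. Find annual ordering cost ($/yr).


Number of orders = D/Q = 5.7451
Cost = 5.7451 * 81.5914 = 468.7482

468.7482 $/yr


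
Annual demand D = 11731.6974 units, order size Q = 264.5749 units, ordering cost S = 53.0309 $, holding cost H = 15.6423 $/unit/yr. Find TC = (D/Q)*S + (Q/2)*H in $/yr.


Ordering cost = D*S/Q = 2351.4796
Holding cost = Q*H/2 = 2069.2800
TC = 2351.4796 + 2069.2800 = 4420.7595

4420.7595 $/yr


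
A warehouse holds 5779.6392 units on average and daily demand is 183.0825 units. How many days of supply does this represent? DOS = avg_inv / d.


DOS = 5779.6392 / 183.0825 = 31.5685

31.5685 days


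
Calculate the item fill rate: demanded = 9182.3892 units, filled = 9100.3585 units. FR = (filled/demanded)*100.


FR = 9100.3585 / 9182.3892 * 100 = 99.1067

99.1067%


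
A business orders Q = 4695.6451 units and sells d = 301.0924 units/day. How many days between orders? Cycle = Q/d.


Cycle = 4695.6451 / 301.0924 = 15.5954

15.5954 days


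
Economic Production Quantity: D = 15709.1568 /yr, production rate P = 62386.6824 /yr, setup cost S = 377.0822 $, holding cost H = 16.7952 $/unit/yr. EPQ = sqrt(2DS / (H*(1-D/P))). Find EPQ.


1 - D/P = 1 - 0.2518 = 0.7482
H*(1-D/P) = 12.5661
2DS = 11847286.8126
EPQ = sqrt(942796.1234) = 970.9769

970.9769 units


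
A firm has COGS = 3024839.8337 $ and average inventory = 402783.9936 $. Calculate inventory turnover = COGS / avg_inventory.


Turnover = 3024839.8337 / 402783.9936 = 7.5098

7.5098


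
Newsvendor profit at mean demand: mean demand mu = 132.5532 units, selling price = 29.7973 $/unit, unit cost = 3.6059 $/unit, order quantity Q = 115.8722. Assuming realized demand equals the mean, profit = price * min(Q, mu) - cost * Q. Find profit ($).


Sales at mu = min(115.8722, 132.5532) = 115.8722
Revenue = 29.7973 * 115.8722 = 3452.6787
Total cost = 3.6059 * 115.8722 = 417.8236
Profit = 3452.6787 - 417.8236 = 3034.8551

3034.8551 $


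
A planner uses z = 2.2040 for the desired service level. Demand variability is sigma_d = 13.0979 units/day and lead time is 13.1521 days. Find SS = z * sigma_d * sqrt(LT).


sqrt(LT) = sqrt(13.1521) = 3.6266
SS = 2.2040 * 13.0979 * 3.6266 = 104.6914

104.6914 units


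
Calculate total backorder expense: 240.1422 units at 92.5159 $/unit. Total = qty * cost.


Total = 240.1422 * 92.5159 = 22216.9718

22216.9718 $


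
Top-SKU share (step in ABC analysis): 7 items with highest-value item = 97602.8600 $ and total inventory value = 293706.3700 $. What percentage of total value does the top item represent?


Top item = 97602.8600
Total = 293706.3700
Percentage = 97602.8600 / 293706.3700 * 100 = 33.2314

33.2314%


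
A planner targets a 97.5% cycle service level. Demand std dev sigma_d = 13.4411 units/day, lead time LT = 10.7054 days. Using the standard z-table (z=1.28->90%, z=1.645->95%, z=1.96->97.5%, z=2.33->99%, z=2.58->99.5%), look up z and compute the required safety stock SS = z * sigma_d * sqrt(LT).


From the table, SL = 97.5% corresponds to z = 1.96
sqrt(LT) = sqrt(10.7054) = 3.2719
SS = 1.96 * 13.4411 * 3.2719 = 86.1970

86.1970 units


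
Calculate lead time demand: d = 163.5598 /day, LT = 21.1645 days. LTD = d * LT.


LTD = 163.5598 * 21.1645 = 3461.6614

3461.6614 units


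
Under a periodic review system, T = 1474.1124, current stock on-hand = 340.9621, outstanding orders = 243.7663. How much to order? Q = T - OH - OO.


Inventory position = OH + OO = 340.9621 + 243.7663 = 584.7284
Q = 1474.1124 - 584.7284 = 889.3840

889.3840 units


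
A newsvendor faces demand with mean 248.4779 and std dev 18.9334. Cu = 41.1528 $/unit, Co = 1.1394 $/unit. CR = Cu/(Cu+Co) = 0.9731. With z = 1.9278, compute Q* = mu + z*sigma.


CR = Cu/(Cu+Co) = 41.1528/(41.1528+1.1394) = 0.9731
z = 1.9278
Q* = 248.4779 + 1.9278 * 18.9334 = 284.9777

284.9777 units


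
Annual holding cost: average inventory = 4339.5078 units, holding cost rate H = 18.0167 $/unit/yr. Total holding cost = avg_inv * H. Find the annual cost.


Cost = 4339.5078 * 18.0167 = 78183.6102

78183.6102 $/yr


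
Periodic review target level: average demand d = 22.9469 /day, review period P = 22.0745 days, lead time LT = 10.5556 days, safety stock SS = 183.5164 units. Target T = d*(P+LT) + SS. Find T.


P + LT = 32.6301
d*(P+LT) = 22.9469 * 32.6301 = 748.7596
T = 748.7596 + 183.5164 = 932.2760

932.2760 units


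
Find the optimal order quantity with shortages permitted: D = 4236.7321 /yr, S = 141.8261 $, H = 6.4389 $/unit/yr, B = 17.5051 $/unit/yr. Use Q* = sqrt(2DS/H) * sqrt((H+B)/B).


sqrt(2DS/H) = 432.0189
sqrt((H+B)/B) = 1.1695
Q* = 432.0189 * 1.1695 = 505.2645

505.2645 units


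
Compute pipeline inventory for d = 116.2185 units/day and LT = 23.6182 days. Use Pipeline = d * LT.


Pipeline = 116.2185 * 23.6182 = 2744.8718

2744.8718 units


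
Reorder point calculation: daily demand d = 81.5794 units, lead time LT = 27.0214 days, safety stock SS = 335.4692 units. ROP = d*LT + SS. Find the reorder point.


d*LT = 81.5794 * 27.0214 = 2204.3896
ROP = 2204.3896 + 335.4692 = 2539.8588

2539.8588 units


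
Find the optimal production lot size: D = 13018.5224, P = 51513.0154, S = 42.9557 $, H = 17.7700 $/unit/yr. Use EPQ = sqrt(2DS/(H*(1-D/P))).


1 - D/P = 1 - 0.2527 = 0.7473
H*(1-D/P) = 13.2791
2DS = 1118439.4853
EPQ = sqrt(84225.4678) = 290.2162

290.2162 units


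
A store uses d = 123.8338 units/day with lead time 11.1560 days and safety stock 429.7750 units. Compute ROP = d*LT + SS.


d*LT = 123.8338 * 11.1560 = 1381.4899
ROP = 1381.4899 + 429.7750 = 1811.2649

1811.2649 units


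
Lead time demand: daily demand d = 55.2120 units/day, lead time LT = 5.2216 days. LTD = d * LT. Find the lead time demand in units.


LTD = 55.2120 * 5.2216 = 288.2950

288.2950 units


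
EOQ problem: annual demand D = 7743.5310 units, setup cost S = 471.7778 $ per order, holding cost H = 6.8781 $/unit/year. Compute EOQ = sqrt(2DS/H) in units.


2*D*S = 2 * 7743.5310 * 471.7778 = 7306452.0388
2*D*S/H = 1062277.6695
EOQ = sqrt(1062277.6695) = 1030.6686

1030.6686 units


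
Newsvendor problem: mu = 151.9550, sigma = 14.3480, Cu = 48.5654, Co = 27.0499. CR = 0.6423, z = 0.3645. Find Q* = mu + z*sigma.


CR = Cu/(Cu+Co) = 48.5654/(48.5654+27.0499) = 0.6423
z = 0.3645
Q* = 151.9550 + 0.3645 * 14.3480 = 157.1848

157.1848 units


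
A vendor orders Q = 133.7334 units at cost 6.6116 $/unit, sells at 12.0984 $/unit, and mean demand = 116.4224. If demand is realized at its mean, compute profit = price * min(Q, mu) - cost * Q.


Sales at mu = min(133.7334, 116.4224) = 116.4224
Revenue = 12.0984 * 116.4224 = 1408.5248
Total cost = 6.6116 * 133.7334 = 884.1917
Profit = 1408.5248 - 884.1917 = 524.3330

524.3330 $


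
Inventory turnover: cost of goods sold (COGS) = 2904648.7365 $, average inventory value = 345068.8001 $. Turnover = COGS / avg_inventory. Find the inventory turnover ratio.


Turnover = 2904648.7365 / 345068.8001 = 8.4176

8.4176


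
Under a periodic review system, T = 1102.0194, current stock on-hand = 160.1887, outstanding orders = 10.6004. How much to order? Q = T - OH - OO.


Inventory position = OH + OO = 160.1887 + 10.6004 = 170.7891
Q = 1102.0194 - 170.7891 = 931.2303

931.2303 units


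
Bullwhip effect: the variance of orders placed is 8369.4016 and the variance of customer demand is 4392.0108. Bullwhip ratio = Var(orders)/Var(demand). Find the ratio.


BW = 8369.4016 / 4392.0108 = 1.9056

1.9056


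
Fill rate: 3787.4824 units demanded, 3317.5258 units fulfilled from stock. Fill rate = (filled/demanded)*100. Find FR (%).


FR = 3317.5258 / 3787.4824 * 100 = 87.5918

87.5918%


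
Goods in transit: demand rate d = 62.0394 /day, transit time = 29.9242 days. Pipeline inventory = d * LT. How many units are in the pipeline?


Pipeline = 62.0394 * 29.9242 = 1856.4794

1856.4794 units


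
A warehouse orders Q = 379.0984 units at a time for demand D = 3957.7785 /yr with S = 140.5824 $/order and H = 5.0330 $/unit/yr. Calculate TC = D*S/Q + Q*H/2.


Ordering cost = D*S/Q = 1467.6770
Holding cost = Q*H/2 = 954.0011
TC = 1467.6770 + 954.0011 = 2421.6781

2421.6781 $/yr


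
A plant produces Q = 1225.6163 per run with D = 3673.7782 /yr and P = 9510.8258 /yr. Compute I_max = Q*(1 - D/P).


D/P = 0.3863
1 - D/P = 0.6137
I_max = 1225.6163 * 0.6137 = 752.1934

752.1934 units


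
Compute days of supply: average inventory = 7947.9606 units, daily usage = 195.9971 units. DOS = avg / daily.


DOS = 7947.9606 / 195.9971 = 40.5514

40.5514 days


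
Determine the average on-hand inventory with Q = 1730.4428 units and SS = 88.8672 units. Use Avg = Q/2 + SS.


Q/2 = 865.2214
Avg = 865.2214 + 88.8672 = 954.0886

954.0886 units


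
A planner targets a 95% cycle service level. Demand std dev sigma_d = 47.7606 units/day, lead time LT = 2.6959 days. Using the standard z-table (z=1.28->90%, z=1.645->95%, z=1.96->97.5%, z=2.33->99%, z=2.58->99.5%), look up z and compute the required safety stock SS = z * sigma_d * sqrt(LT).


From the table, SL = 95% corresponds to z = 1.645
sqrt(LT) = sqrt(2.6959) = 1.6419
SS = 1.645 * 47.7606 * 1.6419 = 128.9994

128.9994 units


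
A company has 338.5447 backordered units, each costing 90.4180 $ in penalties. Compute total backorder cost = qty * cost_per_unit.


Total = 338.5447 * 90.4180 = 30610.5347

30610.5347 $


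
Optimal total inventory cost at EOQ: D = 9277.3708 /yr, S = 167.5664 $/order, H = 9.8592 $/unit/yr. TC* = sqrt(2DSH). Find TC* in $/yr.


2*D*S*H = 30653744.0320
TC* = sqrt(30653744.0320) = 5536.5823

5536.5823 $/yr


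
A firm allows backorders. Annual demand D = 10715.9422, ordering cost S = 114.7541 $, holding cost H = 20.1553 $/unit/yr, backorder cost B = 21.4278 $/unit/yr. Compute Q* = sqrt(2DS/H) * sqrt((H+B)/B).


sqrt(2DS/H) = 349.3169
sqrt((H+B)/B) = 1.3931
Q* = 349.3169 * 1.3931 = 486.6193

486.6193 units


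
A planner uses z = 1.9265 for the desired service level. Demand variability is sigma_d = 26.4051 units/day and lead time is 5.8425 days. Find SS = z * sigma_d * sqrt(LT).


sqrt(LT) = sqrt(5.8425) = 2.4171
SS = 1.9265 * 26.4051 * 2.4171 = 122.9578

122.9578 units


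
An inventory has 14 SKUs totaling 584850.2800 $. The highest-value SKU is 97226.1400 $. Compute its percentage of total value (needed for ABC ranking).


Top item = 97226.1400
Total = 584850.2800
Percentage = 97226.1400 / 584850.2800 * 100 = 16.6241

16.6241%


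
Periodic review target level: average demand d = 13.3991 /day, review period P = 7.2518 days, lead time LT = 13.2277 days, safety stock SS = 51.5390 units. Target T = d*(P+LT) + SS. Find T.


P + LT = 20.4795
d*(P+LT) = 13.3991 * 20.4795 = 274.4069
T = 274.4069 + 51.5390 = 325.9459

325.9459 units


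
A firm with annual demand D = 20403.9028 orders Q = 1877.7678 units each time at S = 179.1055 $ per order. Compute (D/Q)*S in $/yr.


Number of orders = D/Q = 10.8660
Cost = 10.8660 * 179.1055 = 1946.1678

1946.1678 $/yr


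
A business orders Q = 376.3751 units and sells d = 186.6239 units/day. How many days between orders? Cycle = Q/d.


Cycle = 376.3751 / 186.6239 = 2.0168

2.0168 days


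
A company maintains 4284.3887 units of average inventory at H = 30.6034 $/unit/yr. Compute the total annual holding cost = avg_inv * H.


Cost = 4284.3887 * 30.6034 = 131116.8611

131116.8611 $/yr


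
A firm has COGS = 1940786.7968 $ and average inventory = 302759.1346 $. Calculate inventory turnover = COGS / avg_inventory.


Turnover = 1940786.7968 / 302759.1346 = 6.4103

6.4103


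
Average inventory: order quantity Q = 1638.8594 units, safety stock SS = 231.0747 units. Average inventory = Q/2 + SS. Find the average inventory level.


Q/2 = 819.4297
Avg = 819.4297 + 231.0747 = 1050.5044

1050.5044 units


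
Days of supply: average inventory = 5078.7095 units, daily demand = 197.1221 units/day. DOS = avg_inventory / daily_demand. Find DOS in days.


DOS = 5078.7095 / 197.1221 = 25.7643

25.7643 days


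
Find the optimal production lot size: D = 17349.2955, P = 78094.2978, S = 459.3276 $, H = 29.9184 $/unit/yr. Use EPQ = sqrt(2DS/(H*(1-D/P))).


1 - D/P = 1 - 0.2222 = 0.7778
H*(1-D/P) = 23.2718
2DS = 15938020.5274
EPQ = sqrt(684864.7111) = 827.5655

827.5655 units


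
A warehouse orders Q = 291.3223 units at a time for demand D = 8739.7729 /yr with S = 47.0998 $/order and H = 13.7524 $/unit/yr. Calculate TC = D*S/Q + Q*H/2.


Ordering cost = D*S/Q = 1413.0108
Holding cost = Q*H/2 = 2003.1904
TC = 1413.0108 + 2003.1904 = 3416.2012

3416.2012 $/yr


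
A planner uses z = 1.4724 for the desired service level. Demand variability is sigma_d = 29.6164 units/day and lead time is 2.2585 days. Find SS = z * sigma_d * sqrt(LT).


sqrt(LT) = sqrt(2.2585) = 1.5028
SS = 1.4724 * 29.6164 * 1.5028 = 65.5342

65.5342 units


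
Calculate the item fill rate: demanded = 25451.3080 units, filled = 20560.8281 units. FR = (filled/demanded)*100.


FR = 20560.8281 / 25451.3080 * 100 = 80.7850

80.7850%


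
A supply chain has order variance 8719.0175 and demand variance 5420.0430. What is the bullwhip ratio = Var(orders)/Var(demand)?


BW = 8719.0175 / 5420.0430 = 1.6087

1.6087


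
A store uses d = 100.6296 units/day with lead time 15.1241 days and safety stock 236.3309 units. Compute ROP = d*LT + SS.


d*LT = 100.6296 * 15.1241 = 1521.9321
ROP = 1521.9321 + 236.3309 = 1758.2630

1758.2630 units
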